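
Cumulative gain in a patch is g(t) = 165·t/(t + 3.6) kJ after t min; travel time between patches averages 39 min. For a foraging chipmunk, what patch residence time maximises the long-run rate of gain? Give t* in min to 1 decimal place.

11.8 min

Optimal t* satisfies g'(t*) = g(t*)/(T + t*).
g'(t) = 165·3.6/(t + 3.6)². Setting 165·3.6/(t+3.6)² = 165t/[(t+3.6)(39+t)] gives 3.6(39+t) = t(t+3.6), so t² = 3.6×39 = 140.4.
t* = √140.4 = 11.85 min.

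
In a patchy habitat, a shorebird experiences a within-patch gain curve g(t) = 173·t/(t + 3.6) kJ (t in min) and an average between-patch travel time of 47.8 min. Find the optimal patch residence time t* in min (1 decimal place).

13.1 min

By the marginal value theorem, leave when the instantaneous gain rate g'(t) equals the habitat-wide average g(t)/(T + t).
g'(t) = 173·3.6/(t + 3.6)². Setting 173·3.6/(t+3.6)² = 173t/[(t+3.6)(47.8+t)] gives 3.6(47.8+t) = t(t+3.6), so t² = 3.6×47.8 = 172.1.
t* = √172.1 = 13.12 min.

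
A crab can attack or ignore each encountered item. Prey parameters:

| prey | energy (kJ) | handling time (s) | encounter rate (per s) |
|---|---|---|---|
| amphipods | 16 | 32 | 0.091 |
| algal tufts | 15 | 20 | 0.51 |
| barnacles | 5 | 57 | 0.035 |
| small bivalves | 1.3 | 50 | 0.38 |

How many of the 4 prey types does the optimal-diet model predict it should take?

Profitabilities (E/h, kJ/s): algal tufts 0.75, amphipods 0.5, barnacles 0.0877, small bivalves 0.026. Add prey in this order while the next type's profitability exceeds the intake rate on those already taken.
Rate on top 1: 0.683. amphipods: 0.5 < 0.683 → exclude; stop.
Optimal diet: algal tufts — 1 of 4 types.

1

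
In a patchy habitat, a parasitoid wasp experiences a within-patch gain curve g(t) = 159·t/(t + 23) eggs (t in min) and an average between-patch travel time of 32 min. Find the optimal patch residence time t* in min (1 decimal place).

27.1 min

Maximise g(t)/(T+t): set derivative to zero → g'(t)(T+t) = g(t).
g'(t) = 159·23/(t + 23)². Setting 159·23/(t+23)² = 159t/[(t+23)(32+t)] gives 23(32+t) = t(t+23), so t² = 23×32 = 736.
t* = √736 = 27.13 min.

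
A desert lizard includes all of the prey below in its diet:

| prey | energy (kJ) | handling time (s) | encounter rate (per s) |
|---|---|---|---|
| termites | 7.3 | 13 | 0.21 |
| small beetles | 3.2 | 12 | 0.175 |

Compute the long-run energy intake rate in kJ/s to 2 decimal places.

0.36 kJ/s

Energy encountered per unit search time: 0.21×7.3 + 0.175×3.2 = 2.093 kJ/s.
Handling time per unit search time: 0.21×13 + 0.175×12 = 4.83.
Rate = 2.093/(1 + 4.83) = 0.359 kJ/s.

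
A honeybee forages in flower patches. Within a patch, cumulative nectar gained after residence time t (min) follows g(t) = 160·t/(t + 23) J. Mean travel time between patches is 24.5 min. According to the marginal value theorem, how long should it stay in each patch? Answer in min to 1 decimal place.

By the marginal value theorem, leave when the instantaneous gain rate g'(t) equals the habitat-wide average g(t)/(T + t).
g'(t) = 160·23/(t + 23)². Setting 160·23/(t+23)² = 160t/[(t+23)(24.5+t)] gives 23(24.5+t) = t(t+23), so t² = 23×24.5 = 563.5.
t* = √563.5 = 23.74 min.

23.7 min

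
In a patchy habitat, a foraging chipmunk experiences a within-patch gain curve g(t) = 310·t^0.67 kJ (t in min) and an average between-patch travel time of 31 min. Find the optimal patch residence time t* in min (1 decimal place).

Maximise g(t)/(T+t): set derivative to zero → g'(t)(T+t) = g(t).
g'(t) = 0.67·310·t^-0.33. Setting 0.67·310·t^-0.33 = 310·t^0.67/(31+t) gives 0.67(31+t) = t, so 0.33·t = 0.67×31.
t* = 0.67×31/0.33 = 62.94 min.

62.9 min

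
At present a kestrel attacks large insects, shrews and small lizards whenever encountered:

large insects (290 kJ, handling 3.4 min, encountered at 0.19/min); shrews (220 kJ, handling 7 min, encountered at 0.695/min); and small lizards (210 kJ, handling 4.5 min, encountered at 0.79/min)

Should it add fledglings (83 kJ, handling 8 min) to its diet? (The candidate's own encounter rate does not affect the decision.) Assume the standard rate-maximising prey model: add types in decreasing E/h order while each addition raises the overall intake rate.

No

Current rate: (0.19×290 + 0.695×220 + 0.79×210)/(1 + 0.19×3.4 + 0.695×7 + 0.79×4.5) = 37.14 kJ/min.
fledglings: E/h = 83/8 = 10.38 kJ/min.
Since 10.38 < R, time spent handling fledglings is better spent searching.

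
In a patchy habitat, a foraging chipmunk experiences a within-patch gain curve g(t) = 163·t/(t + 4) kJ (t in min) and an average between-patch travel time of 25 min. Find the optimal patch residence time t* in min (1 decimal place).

By the marginal value theorem, leave when the instantaneous gain rate g'(t) equals the habitat-wide average g(t)/(T + t).
g'(t) = 163·4/(t + 4)². Setting 163·4/(t+4)² = 163t/[(t+4)(25+t)] gives 4(25+t) = t(t+4), so t² = 4×25 = 100.
t* = √100 = 10 min.

10.0 min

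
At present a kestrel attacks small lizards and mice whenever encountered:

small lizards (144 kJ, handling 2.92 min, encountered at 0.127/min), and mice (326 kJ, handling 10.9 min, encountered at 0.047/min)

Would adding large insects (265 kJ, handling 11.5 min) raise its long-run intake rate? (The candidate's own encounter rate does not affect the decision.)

On small lizards and mice alone, R = ΣλE/(1+Σλh) = 33.61/1.883 = 17.85 kJ/min.
large insects: E/h = 265/11.5 = 23.04 kJ/min.
23.04 > 17.85, so adding large insects raises the average — include it.

Yes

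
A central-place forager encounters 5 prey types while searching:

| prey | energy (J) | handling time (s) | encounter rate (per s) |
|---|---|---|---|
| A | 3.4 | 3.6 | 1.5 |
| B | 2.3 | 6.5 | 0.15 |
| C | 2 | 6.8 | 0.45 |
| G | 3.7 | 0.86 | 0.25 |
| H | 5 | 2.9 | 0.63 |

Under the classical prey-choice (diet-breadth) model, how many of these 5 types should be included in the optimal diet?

E/h in descending order: G 4.3, H 1.72, A 0.944, B 0.354, C 0.294 J/s. The optimal diet is the largest prefix of this list for which every included type satisfies E_i/h_i > R on the types above it.
Rate on top 1: 0.7613. H: 1.72 > 0.7613 → include.
Rate on top 2: 1.34. A: 0.944 < 1.34 → exclude; stop.
Optimal diet: G, H — 2 of 5 types.

2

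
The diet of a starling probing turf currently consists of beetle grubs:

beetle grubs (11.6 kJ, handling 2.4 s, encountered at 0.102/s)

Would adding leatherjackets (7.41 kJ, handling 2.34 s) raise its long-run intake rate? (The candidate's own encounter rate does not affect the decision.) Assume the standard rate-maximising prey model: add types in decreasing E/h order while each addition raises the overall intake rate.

Yes

Intake rate on the current diet: R = (0.102×11.6) / (1 + 0.102×2.4) = 1.183/1.245 = 0.9505 kJ/s.
Profitability of leatherjackets: 7.41/2.34 = 3.167 kJ/s.
Since 3.167 > R, including leatherjackets increases the long-run rate.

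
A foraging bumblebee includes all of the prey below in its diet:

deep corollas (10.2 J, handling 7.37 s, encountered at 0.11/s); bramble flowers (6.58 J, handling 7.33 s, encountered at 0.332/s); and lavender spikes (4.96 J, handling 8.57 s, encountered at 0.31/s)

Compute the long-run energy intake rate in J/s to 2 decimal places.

0.70 J/s

R = Σλ_iE_i / (1 + Σλ_ih_i)
Numerator: 0.11×10.2 + 0.332×6.58 + 0.31×4.96 = 4.844
Denominator: 1 + 0.11×7.37 + 0.332×7.33 + 0.31×8.57 = 6.901
R = 4.844/6.901 = 0.702 J/s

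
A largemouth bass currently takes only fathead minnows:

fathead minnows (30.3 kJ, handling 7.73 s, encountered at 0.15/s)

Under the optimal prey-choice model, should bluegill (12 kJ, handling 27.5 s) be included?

On fathead minnows alone, R = ΣλE/(1+Σλh) = 4.545/2.159 = 2.105 kJ/s.
Profitability of bluegill: 12/27.5 = 0.4364 kJ/s.
Since 0.4364 < R, time spent handling bluegill is better spent searching.

No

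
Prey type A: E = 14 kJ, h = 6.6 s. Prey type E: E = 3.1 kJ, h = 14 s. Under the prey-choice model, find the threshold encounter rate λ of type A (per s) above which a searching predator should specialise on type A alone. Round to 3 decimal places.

The zero-one rule: include type E iff E₂/h₂ > λE₁/(1+λh₁). Equality gives the switch point.
λE₁h₂ = E₂ + λE₂h₁ ⇒ λ = E₂/(E₁h₂ − E₂h₁) = 3.1/(196 − 20.46) = 0.01766 per s.

0.018 per s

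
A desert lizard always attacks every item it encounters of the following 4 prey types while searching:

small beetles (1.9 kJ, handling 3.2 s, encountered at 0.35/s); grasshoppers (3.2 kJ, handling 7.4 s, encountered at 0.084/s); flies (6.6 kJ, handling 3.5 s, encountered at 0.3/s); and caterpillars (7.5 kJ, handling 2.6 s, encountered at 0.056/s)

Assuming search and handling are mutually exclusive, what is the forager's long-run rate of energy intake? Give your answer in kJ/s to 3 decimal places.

0.847 kJ/s

R = Σλ_iE_i / (1 + Σλ_ih_i)
Numerator: 0.35×1.9 + 0.084×3.2 + 0.3×6.6 + 0.056×7.5 = 3.334
Denominator: 1 + 0.35×3.2 + 0.084×7.4 + 0.3×3.5 + 0.056×2.6 = 3.937
R = 3.334/3.937 = 0.8467 kJ/s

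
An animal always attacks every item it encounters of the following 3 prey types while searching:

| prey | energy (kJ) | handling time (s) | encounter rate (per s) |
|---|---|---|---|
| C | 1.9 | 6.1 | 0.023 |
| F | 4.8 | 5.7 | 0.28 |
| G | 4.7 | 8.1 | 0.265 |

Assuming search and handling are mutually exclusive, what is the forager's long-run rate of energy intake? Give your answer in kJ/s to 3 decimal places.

Energy encountered per unit search time: 0.023×1.9 + 0.28×4.8 + 0.265×4.7 = 2.633 kJ/s.
Handling time per unit search time: 0.023×6.1 + 0.28×5.7 + 0.265×8.1 = 3.883.
Rate = 2.633/(1 + 3.883) = 0.5393 kJ/s.

0.539 kJ/s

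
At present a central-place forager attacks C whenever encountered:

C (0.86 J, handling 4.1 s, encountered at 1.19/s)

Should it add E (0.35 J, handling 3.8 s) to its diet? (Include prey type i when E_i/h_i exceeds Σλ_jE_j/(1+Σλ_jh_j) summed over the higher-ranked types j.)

Current rate: (1.19×0.86)/(1 + 1.19×4.1) = 0.1741 J/s.
Profitability of E: 0.35/3.8 = 0.09211 J/s.
Since 0.09211 < R, time spent handling E is better spent searching.

No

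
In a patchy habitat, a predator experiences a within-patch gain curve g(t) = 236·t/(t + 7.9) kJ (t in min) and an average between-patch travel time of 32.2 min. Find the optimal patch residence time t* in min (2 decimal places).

Optimal t* satisfies g'(t*) = g(t*)/(T + t*).
g'(t) = 236·7.9/(t + 7.9)². Setting 236·7.9/(t+7.9)² = 236t/[(t+7.9)(32.2+t)] gives 7.9(32.2+t) = t(t+7.9), so t² = 7.9×32.2 = 254.4.
t* = √254.4 = 15.95 min.

15.95 min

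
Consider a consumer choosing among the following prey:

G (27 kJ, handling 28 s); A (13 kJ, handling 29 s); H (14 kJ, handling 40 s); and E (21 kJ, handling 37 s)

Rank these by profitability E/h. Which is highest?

Profitability E/h (kJ/s): G = 27/28 = 0.964, A = 13/29 = 0.448, H = 14/40 = 0.35, E = 21/37 = 0.568.
Ranked: G > E > A > H.

G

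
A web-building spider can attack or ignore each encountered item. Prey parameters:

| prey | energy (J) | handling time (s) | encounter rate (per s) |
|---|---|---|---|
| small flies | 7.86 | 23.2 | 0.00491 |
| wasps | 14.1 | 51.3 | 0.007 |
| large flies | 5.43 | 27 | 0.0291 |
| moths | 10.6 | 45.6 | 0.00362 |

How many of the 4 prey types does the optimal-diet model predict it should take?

Rank by E/h (J/s): small flies 0.339, wasps 0.275, moths 0.232, large flies 0.201. Include each in turn until the next type's E/h falls below the running intake rate.
Rate on top 1: 0.03465. wasps: 0.275 > 0.03465 → include.
Rate on top 2: 0.09321. moths: 0.232 > 0.09321 → include.
Rate on top 3: 0.1072. large flies: 0.201 > 0.1072 → include.
Optimal diet: small flies, wasps, moths, large flies — 4 of 4 types.

4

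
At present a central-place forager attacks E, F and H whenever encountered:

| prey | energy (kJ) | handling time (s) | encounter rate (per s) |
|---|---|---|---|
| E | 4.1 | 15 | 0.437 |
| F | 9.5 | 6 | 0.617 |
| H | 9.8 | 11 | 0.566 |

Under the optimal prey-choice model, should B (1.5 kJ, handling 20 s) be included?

No

On E, F and H alone, R = ΣλE/(1+Σλh) = 13.2/17.48 = 0.755 kJ/s.
Profitability of B: 1.5/20 = 0.075 kJ/s.
Since 0.075 < R, time spent handling B is better spent searching.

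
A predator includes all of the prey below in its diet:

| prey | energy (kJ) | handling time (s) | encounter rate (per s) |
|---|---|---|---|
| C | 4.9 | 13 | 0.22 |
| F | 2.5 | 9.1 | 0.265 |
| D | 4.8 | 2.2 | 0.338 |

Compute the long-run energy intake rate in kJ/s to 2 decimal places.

0.48 kJ/s

Energy encountered per unit search time: 0.22×4.9 + 0.265×2.5 + 0.338×4.8 = 3.363 kJ/s.
Handling time per unit search time: 0.22×13 + 0.265×9.1 + 0.338×2.2 = 6.015.
Rate = 3.363/(1 + 6.015) = 0.4794 kJ/s.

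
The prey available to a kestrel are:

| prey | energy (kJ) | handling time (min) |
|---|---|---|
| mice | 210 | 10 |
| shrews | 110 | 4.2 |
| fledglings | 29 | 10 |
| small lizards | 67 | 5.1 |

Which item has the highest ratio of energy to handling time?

shrews

In descending order of E/h:
shrews: 110/4.2 = 26.2 kJ/min
mice: 210/10 = 21 kJ/min
small lizards: 67/5.1 = 13.1 kJ/min
fledglings: 29/10 = 2.9 kJ/min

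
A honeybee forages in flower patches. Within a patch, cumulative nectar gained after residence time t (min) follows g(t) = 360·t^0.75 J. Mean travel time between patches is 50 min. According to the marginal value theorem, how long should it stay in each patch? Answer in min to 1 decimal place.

150.0 min

Maximise g(t)/(T+t): set derivative to zero → g'(t)(T+t) = g(t).
g'(t) = 0.75·360·t^-0.25. Setting 0.75·360·t^-0.25 = 360·t^0.75/(50+t) gives 0.75(50+t) = t, so 0.25·t = 0.75×50.
t* = 0.75×50/0.25 = 150 min.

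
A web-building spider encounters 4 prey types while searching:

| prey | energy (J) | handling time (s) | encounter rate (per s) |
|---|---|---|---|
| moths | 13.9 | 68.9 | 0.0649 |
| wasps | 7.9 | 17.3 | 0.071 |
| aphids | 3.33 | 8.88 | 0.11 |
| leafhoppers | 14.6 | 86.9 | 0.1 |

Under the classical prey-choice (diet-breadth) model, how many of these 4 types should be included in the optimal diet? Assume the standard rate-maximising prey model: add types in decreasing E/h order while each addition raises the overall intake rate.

2

Profitabilities (E/h, J/s): wasps 0.457, aphids 0.375, moths 0.202, leafhoppers 0.168. Add prey in this order while the next type's profitability exceeds the intake rate on those already taken.
Rate on top 1: 0.2517. aphids: 0.375 > 0.2517 → include.
Rate on top 2: 0.2893. moths: 0.202 < 0.2893 → exclude; stop.
Optimal diet: wasps, aphids — 2 of 4 types.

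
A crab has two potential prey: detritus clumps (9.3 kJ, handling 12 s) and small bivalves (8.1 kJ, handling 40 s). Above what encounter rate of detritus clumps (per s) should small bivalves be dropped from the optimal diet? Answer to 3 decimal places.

Drop small bivalves once their profitability E₂/h₂ falls below the rate achievable on detritus clumps alone: E₂/h₂ = λE₁/(1 + λh₁).
Solve for λ: λE₁h₂ = E₂(1 + λh₁) → λ(E₁h₂ − E₂h₁) = E₂ → λ = E₂/(E₁h₂ − E₂h₁).
λ = 8.1/(9.3×40 − 8.1×12) = 8.1/274.8 = 0.02948 per s.

0.029 per s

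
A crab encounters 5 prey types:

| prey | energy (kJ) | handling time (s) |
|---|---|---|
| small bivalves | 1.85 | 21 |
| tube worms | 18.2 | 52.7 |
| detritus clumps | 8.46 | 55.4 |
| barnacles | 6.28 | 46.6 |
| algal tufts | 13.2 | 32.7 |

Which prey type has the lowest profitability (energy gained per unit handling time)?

small bivalves

In descending order of E/h:
algal tufts: 13.2/32.7 = 0.404 kJ/s
tube worms: 18.2/52.7 = 0.345 kJ/s
detritus clumps: 8.46/55.4 = 0.153 kJ/s
barnacles: 6.28/46.6 = 0.135 kJ/s
small bivalves: 1.85/21 = 0.0881 kJ/s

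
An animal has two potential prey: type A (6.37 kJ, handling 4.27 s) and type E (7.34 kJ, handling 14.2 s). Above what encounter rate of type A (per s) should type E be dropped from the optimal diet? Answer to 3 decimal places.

At the threshold, the rate on type A alone equals the profitability of type E: λ·6.37/(1 + λ·4.27) = 7.34/14.2 = 0.5169.
Rearranging, λ(6.37 − 0.5169×4.27) = 0.5169, so λ = 0.5169/4.163 = 0.1242 per s.

0.124 per s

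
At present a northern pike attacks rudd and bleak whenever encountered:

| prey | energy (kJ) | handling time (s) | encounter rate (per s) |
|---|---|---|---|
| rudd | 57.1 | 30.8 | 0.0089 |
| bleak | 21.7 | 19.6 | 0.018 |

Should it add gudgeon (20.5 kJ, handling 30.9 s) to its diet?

Yes

On rudd and bleak alone, R = ΣλE/(1+Σλh) = 0.8988/1.627 = 0.5524 kJ/s.
gudgeon: E/h = 20.5/30.9 = 0.6634 kJ/s.
0.6634 > 0.5524, so adding gudgeon raises the average — include it.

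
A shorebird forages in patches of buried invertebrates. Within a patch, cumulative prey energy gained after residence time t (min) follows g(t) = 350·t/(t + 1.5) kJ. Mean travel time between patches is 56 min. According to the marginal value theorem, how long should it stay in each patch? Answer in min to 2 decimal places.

9.17 min

Maximise g(t)/(T+t): set derivative to zero → g'(t)(T+t) = g(t).
g'(t) = 350·1.5/(t + 1.5)². Setting 350·1.5/(t+1.5)² = 350t/[(t+1.5)(56+t)] gives 1.5(56+t) = t(t+1.5), so t² = 1.5×56 = 84.
t* = √84 = 9.165 min.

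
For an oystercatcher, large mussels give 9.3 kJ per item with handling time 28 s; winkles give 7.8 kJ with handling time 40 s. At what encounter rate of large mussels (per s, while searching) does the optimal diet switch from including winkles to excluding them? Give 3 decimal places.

0.051 per s

The zero-one rule: include winkles iff E₂/h₂ > λE₁/(1+λh₁). Equality gives the switch point.
λE₁h₂ = E₂ + λE₂h₁ ⇒ λ = E₂/(E₁h₂ − E₂h₁) = 7.8/(372 − 218.4) = 0.05078 per s.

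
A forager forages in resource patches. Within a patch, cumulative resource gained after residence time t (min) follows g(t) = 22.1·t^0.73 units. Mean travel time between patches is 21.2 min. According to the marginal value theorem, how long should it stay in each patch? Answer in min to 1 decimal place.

Maximise g(t)/(T+t): set derivative to zero → g'(t)(T+t) = g(t).
g'(t) = 0.73·22.1·t^-0.27. Setting 0.73·22.1·t^-0.27 = 22.1·t^0.73/(21.2+t) gives 0.73(21.2+t) = t, so 0.27·t = 0.73×21.2.
t* = 0.73×21.2/0.27 = 57.32 min.

57.3 min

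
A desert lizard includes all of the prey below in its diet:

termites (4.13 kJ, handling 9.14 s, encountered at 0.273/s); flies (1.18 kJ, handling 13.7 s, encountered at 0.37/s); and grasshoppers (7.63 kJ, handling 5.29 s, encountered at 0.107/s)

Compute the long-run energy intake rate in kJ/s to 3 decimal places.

R = Σλ_iE_i / (1 + Σλ_ih_i)
Numerator: 0.273×4.13 + 0.37×1.18 + 0.107×7.63 = 2.381
Denominator: 1 + 0.273×9.14 + 0.37×13.7 + 0.107×5.29 = 9.13
R = 2.381/9.13 = 0.2607 kJ/s

0.261 kJ/s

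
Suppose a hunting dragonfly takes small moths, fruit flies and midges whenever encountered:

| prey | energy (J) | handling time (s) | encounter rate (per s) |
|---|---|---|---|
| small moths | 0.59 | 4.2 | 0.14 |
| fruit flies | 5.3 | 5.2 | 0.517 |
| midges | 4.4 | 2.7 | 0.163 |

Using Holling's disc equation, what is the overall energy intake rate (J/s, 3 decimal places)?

0.751 J/s

Energy encountered per unit search time: 0.14×0.59 + 0.517×5.3 + 0.163×4.4 = 3.54 J/s.
Handling time per unit search time: 0.14×4.2 + 0.517×5.2 + 0.163×2.7 = 3.716.
Rate = 3.54/(1 + 3.716) = 0.7505 J/s.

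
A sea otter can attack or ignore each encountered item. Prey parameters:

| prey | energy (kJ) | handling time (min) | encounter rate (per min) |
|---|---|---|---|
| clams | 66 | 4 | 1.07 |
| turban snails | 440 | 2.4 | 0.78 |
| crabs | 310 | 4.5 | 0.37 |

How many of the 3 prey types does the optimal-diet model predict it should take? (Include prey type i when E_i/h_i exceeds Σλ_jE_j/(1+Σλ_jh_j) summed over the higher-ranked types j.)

1

E/h in descending order: turban snails 183, crabs 68.9, clams 16.5 kJ/min. The optimal diet is the largest prefix of this list for which every included type satisfies E_i/h_i > R on the types above it.
Rate on top 1: 119.5. crabs: 68.9 < 119.5 → exclude; stop.
Optimal diet: turban snails — 1 of 3 types.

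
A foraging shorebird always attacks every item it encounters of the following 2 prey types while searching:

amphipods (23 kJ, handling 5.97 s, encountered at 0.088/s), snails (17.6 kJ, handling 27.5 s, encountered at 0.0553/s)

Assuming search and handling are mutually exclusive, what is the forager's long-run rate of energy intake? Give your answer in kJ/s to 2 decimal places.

R = (0.088×23 + 0.0553×17.6) / (1 + 0.088×5.97 + 0.0553×27.5) = 2.997/3.046 = 0.984 kJ/s.

0.98 kJ/s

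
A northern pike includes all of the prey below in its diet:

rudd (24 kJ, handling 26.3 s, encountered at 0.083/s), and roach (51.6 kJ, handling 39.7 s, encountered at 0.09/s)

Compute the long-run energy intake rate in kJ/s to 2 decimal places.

0.98 kJ/s

R = Σλ_iE_i / (1 + Σλ_ih_i)
Numerator: 0.083×24 + 0.09×51.6 = 6.636
Denominator: 1 + 0.083×26.3 + 0.09×39.7 = 6.756
R = 6.636/6.756 = 0.9823 kJ/s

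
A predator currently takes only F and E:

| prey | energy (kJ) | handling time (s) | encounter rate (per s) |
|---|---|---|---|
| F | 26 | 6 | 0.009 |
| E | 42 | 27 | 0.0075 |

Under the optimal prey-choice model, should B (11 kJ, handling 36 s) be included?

Intake rate on the current diet: R = (0.009×26 + 0.0075×42) / (1 + 0.009×6 + 0.0075×27) = 0.549/1.256 = 0.4369 kJ/s.
B: E/h = 11/36 = 0.3056 kJ/s.
Since 0.3056 < R, time spent handling B is better spent searching.

No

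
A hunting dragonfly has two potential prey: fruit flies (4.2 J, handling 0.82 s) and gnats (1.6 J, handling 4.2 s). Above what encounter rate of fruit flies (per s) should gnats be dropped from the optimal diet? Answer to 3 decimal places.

Drop gnats once their profitability E₂/h₂ falls below the rate achievable on fruit flies alone: E₂/h₂ = λE₁/(1 + λh₁).
Solve for λ: λE₁h₂ = E₂(1 + λh₁) → λ(E₁h₂ − E₂h₁) = E₂ → λ = E₂/(E₁h₂ − E₂h₁).
λ = 1.6/(4.2×4.2 − 1.6×0.82) = 1.6/16.33 = 0.09799 per s.

0.098 per s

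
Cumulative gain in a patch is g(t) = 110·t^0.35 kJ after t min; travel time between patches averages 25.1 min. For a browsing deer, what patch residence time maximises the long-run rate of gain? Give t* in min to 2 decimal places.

13.52 min

By the marginal value theorem, leave when the instantaneous gain rate g'(t) equals the habitat-wide average g(t)/(T + t).
g'(t) = 0.35·110·t^-0.65. Setting 0.35·110·t^-0.65 = 110·t^0.35/(25.1+t) gives 0.35(25.1+t) = t, so 0.65·t = 0.35×25.1.
t* = 0.35×25.1/0.65 = 13.52 min.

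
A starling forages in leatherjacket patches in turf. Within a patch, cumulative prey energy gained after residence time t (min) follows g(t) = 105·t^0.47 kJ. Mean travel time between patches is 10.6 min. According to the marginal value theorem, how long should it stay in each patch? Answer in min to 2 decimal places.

9.40 min

By the marginal value theorem, leave when the instantaneous gain rate g'(t) equals the habitat-wide average g(t)/(T + t).
g'(t) = 0.47·105·t^-0.53. Setting 0.47·105·t^-0.53 = 105·t^0.47/(10.6+t) gives 0.47(10.6+t) = t, so 0.53·t = 0.47×10.6.
t* = 0.47×10.6/0.53 = 9.4 min.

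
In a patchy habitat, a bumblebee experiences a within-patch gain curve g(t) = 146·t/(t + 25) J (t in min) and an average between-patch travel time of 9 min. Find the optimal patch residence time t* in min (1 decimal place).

15.0 min

By the marginal value theorem, leave when the instantaneous gain rate g'(t) equals the habitat-wide average g(t)/(T + t).
g'(t) = 146·25/(t + 25)². Setting 146·25/(t+25)² = 146t/[(t+25)(9+t)] gives 25(9+t) = t(t+25), so t² = 25×9 = 225.
t* = √225 = 15 min.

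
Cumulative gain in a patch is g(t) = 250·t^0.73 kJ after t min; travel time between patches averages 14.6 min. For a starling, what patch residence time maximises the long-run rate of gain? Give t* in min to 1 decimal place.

By the marginal value theorem, leave when the instantaneous gain rate g'(t) equals the habitat-wide average g(t)/(T + t).
g'(t) = 0.73·250·t^-0.27. Setting 0.73·250·t^-0.27 = 250·t^0.73/(14.6+t) gives 0.73(14.6+t) = t, so 0.27·t = 0.73×14.6.
t* = 0.73×14.6/0.27 = 39.47 min.

39.5 min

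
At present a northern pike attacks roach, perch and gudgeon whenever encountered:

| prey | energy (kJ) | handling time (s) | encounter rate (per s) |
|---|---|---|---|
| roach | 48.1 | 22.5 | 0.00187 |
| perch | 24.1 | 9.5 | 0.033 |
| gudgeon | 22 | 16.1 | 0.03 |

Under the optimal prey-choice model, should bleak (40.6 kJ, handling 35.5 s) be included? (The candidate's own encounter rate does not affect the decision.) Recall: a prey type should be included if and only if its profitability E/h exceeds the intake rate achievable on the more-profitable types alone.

Yes

On roach, perch and gudgeon alone, R = ΣλE/(1+Σλh) = 1.545/1.839 = 0.8405 kJ/s.
bleak: E/h = 40.6/35.5 = 1.144 kJ/s.
Since 1.144 > R, including bleak increases the long-run rate.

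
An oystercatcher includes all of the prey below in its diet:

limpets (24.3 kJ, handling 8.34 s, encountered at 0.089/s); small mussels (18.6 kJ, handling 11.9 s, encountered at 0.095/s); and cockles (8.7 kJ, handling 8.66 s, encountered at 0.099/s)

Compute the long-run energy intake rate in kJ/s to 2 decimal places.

R = (0.089×24.3 + 0.095×18.6 + 0.099×8.7) / (1 + 0.089×8.34 + 0.095×11.9 + 0.099×8.66) = 4.791/3.73 = 1.284 kJ/s.

1.28 kJ/s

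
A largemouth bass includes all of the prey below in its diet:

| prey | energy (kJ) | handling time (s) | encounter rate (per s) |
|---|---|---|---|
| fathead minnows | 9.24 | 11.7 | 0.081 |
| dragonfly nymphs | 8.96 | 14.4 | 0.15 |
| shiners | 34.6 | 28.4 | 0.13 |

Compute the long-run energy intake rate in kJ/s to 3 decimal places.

R = (0.081×9.24 + 0.15×8.96 + 0.13×34.6) / (1 + 0.081×11.7 + 0.15×14.4 + 0.13×28.4) = 6.59/7.8 = 0.845 kJ/s.

0.845 kJ/s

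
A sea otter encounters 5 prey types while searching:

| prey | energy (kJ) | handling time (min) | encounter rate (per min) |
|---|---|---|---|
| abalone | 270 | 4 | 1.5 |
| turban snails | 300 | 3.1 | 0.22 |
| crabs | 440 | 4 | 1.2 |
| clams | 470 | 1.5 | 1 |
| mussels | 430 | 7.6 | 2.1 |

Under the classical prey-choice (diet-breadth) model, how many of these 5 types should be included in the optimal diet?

1

Profitabilities (E/h, kJ/min): clams 313, crabs 110, turban snails 96.8, abalone 67.5, mussels 56.6. Add prey in this order while the next type's profitability exceeds the intake rate on those already taken.
Rate on top 1: 188. crabs: 110 < 188 → exclude; stop.
Optimal diet: clams — 1 of 5 types.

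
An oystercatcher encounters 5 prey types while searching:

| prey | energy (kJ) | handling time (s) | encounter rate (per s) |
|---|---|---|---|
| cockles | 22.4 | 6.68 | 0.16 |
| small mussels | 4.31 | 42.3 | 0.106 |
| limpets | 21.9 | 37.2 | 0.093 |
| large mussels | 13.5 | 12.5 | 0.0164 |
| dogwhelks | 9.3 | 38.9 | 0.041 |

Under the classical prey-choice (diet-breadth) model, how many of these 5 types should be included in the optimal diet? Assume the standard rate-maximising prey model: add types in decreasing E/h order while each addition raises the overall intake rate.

1

Profitabilities (E/h, kJ/s): cockles 3.35, large mussels 1.08, limpets 0.589, dogwhelks 0.239, small mussels 0.102. Add prey in this order while the next type's profitability exceeds the intake rate on those already taken.
Rate on top 1: 1.732. large mussels: 1.08 < 1.732 → exclude; stop.
Optimal diet: cockles — 1 of 5 types.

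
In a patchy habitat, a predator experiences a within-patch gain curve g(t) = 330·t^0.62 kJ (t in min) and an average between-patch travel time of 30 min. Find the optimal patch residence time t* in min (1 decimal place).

Maximise g(t)/(T+t): set derivative to zero → g'(t)(T+t) = g(t).
g'(t) = 0.62·330·t^-0.38. Setting 0.62·330·t^-0.38 = 330·t^0.62/(30+t) gives 0.62(30+t) = t, so 0.38·t = 0.62×30.
t* = 0.62×30/0.38 = 48.95 min.

48.9 min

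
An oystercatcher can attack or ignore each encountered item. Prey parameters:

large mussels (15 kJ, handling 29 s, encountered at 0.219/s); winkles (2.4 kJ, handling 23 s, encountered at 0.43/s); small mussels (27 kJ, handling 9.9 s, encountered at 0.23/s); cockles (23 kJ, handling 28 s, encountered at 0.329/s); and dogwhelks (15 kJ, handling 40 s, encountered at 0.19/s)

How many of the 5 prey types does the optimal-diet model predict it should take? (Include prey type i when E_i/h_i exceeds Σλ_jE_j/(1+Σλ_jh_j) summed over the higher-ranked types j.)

E/h in descending order: small mussels 2.73, cockles 0.821, large mussels 0.517, dogwhelks 0.375, winkles 0.104 kJ/s. The optimal diet is the largest prefix of this list for which every included type satisfies E_i/h_i > R on the types above it.
Rate on top 1: 1.895. cockles: 0.821 < 1.895 → exclude; stop.
Optimal diet: small mussels — 1 of 5 types.

1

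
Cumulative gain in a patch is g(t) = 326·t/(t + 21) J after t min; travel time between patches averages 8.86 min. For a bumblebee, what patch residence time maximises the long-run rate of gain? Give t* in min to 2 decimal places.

Optimal t* satisfies g'(t*) = g(t*)/(T + t*).
g'(t) = 326·21/(t + 21)². Setting 326·21/(t+21)² = 326t/[(t+21)(8.86+t)] gives 21(8.86+t) = t(t+21), so t² = 21×8.86 = 186.1.
t* = √186.1 = 13.64 min.

13.64 min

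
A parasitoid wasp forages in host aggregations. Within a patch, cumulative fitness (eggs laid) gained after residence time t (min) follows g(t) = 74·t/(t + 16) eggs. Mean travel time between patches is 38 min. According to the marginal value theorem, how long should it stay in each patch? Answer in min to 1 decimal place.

Optimal t* satisfies g'(t*) = g(t*)/(T + t*).
g'(t) = 74·16/(t + 16)². Setting 74·16/(t+16)² = 74t/[(t+16)(38+t)] gives 16(38+t) = t(t+16), so t² = 16×38 = 608.
t* = √608 = 24.66 min.

24.7 min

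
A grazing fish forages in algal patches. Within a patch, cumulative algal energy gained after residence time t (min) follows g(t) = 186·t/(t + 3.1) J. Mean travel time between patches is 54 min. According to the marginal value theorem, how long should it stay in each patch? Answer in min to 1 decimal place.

By the marginal value theorem, leave when the instantaneous gain rate g'(t) equals the habitat-wide average g(t)/(T + t).
g'(t) = 186·3.1/(t + 3.1)². Setting 186·3.1/(t+3.1)² = 186t/[(t+3.1)(54+t)] gives 3.1(54+t) = t(t+3.1), so t² = 3.1×54 = 167.4.
t* = √167.4 = 12.94 min.

12.9 min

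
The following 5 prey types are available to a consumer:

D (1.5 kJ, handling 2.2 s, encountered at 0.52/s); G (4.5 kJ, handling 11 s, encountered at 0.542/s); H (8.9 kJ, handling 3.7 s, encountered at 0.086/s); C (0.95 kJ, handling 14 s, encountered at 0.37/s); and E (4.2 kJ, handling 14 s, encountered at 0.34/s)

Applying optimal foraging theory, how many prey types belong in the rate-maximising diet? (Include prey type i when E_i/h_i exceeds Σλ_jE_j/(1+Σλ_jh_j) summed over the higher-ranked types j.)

E/h in descending order: H 2.41, D 0.682, G 0.409, E 0.3, C 0.0679 kJ/s. The optimal diet is the largest prefix of this list for which every included type satisfies E_i/h_i > R on the types above it.
Rate on top 1: 0.5806. D: 0.682 > 0.5806 → include.
Rate on top 2: 0.6277. G: 0.409 < 0.6277 → exclude; stop.
Optimal diet: H, D — 2 of 5 types.

2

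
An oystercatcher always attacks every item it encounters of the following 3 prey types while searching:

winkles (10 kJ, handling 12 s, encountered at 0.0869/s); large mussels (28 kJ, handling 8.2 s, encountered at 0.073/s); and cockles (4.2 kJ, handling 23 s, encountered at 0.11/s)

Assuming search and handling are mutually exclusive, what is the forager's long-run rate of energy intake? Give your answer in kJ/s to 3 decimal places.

Energy encountered per unit search time: 0.0869×10 + 0.073×28 + 0.11×4.2 = 3.375 kJ/s.
Handling time per unit search time: 0.0869×12 + 0.073×8.2 + 0.11×23 = 4.171.
Rate = 3.375/(1 + 4.171) = 0.6526 kJ/s.

0.653 kJ/s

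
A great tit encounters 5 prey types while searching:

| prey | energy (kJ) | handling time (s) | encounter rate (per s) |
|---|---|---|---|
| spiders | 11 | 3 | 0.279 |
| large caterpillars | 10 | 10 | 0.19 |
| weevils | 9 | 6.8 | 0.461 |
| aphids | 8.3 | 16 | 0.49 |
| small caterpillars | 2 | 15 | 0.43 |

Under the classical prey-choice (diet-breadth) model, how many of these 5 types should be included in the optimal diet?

E/h in descending order: spiders 3.67, weevils 1.32, large caterpillars 1, aphids 0.519, small caterpillars 0.133 kJ/s. The optimal diet is the largest prefix of this list for which every included type satisfies E_i/h_i > R on the types above it.
Rate on top 1: 1.671. weevils: 1.32 < 1.671 → exclude; stop.
Optimal diet: spiders — 1 of 5 types.

1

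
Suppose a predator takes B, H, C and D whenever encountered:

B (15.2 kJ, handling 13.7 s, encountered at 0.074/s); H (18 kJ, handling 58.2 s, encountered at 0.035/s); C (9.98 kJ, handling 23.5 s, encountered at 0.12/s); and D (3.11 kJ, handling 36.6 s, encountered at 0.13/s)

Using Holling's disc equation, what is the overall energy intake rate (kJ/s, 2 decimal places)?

0.29 kJ/s

R = (0.074×15.2 + 0.035×18 + 0.12×9.98 + 0.13×3.11) / (1 + 0.074×13.7 + 0.035×58.2 + 0.12×23.5 + 0.13×36.6) = 3.357/11.63 = 0.2887 kJ/s.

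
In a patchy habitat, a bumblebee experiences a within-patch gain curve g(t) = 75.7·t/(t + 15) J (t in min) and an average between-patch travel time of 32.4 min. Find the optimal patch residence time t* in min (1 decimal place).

Maximise g(t)/(T+t): set derivative to zero → g'(t)(T+t) = g(t).
g'(t) = 75.7·15/(t + 15)². Setting 75.7·15/(t+15)² = 75.7t/[(t+15)(32.4+t)] gives 15(32.4+t) = t(t+15), so t² = 15×32.4 = 486.
t* = √486 = 22.05 min.

22.0 min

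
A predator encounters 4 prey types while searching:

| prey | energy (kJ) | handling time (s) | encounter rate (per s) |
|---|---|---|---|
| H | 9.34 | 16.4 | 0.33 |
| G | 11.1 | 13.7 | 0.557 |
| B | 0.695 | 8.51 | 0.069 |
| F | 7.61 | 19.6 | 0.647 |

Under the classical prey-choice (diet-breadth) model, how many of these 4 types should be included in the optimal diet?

1

Profitabilities (E/h, kJ/s): G 0.81, H 0.57, F 0.388, B 0.0817. Add prey in this order while the next type's profitability exceeds the intake rate on those already taken.
Rate on top 1: 0.7163. H: 0.57 < 0.7163 → exclude; stop.
Optimal diet: G — 1 of 4 types.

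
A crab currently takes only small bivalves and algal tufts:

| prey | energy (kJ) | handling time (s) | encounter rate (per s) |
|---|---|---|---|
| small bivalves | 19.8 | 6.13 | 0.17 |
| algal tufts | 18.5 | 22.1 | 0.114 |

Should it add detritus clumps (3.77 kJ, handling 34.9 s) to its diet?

No

Current rate: (0.17×19.8 + 0.114×18.5)/(1 + 0.17×6.13 + 0.114×22.1) = 1.2 kJ/s.
detritus clumps: E/h = 3.77/34.9 = 0.108 kJ/s.
0.108 < 1.2, so adding detritus clumps would lower the average — exclude it.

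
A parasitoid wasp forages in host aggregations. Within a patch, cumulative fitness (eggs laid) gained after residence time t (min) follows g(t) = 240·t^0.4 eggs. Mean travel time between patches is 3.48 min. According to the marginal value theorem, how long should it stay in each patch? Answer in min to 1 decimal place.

2.3 min

By the marginal value theorem, leave when the instantaneous gain rate g'(t) equals the habitat-wide average g(t)/(T + t).
g'(t) = 0.4·240·t^-0.6. Setting 0.4·240·t^-0.6 = 240·t^0.4/(3.48+t) gives 0.4(3.48+t) = t, so 0.60·t = 0.4×3.48.
t* = 0.4×3.48/0.60 = 2.32 min.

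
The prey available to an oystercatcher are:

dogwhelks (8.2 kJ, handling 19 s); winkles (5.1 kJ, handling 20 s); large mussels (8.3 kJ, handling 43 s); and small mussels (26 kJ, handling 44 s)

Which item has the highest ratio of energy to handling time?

small mussels

In descending order of E/h:
small mussels: 26/44 = 0.591 kJ/s
dogwhelks: 8.2/19 = 0.432 kJ/s
winkles: 5.1/20 = 0.255 kJ/s
large mussels: 8.3/43 = 0.193 kJ/s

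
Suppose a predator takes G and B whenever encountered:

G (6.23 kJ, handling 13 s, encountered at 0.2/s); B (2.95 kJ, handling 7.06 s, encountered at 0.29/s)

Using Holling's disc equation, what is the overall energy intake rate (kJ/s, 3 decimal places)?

0.372 kJ/s

R = Σλ_iE_i / (1 + Σλ_ih_i)
Numerator: 0.2×6.23 + 0.29×2.95 = 2.102
Denominator: 1 + 0.2×13 + 0.29×7.06 = 5.647
R = 2.102/5.647 = 0.3721 kJ/s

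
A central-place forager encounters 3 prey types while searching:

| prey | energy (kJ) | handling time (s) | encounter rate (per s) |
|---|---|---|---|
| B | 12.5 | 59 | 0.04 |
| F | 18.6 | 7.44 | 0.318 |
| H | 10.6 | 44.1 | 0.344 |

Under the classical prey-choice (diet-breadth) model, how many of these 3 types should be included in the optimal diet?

1

Rank by E/h (kJ/s): F 2.5, H 0.24, B 0.212. Include each in turn until the next type's E/h falls below the running intake rate.
Rate on top 1: 1.757. H: 0.24 < 1.757 → exclude; stop.
Optimal diet: F — 1 of 3 types.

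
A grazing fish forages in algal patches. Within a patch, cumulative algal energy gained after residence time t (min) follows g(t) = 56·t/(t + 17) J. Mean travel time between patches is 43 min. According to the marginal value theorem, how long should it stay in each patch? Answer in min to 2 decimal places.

Maximise g(t)/(T+t): set derivative to zero → g'(t)(T+t) = g(t).
g'(t) = 56·17/(t + 17)². Setting 56·17/(t+17)² = 56t/[(t+17)(43+t)] gives 17(43+t) = t(t+17), so t² = 17×43 = 731.
t* = √731 = 27.04 min.

27.04 min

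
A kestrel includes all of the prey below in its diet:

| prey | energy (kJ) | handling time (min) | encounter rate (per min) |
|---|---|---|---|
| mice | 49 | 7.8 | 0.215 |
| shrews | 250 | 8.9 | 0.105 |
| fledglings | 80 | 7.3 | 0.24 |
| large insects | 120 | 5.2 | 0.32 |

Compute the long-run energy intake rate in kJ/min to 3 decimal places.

13.431 kJ/min

Energy encountered per unit search time: 0.215×49 + 0.105×250 + 0.24×80 + 0.32×120 = 94.38 kJ/min.
Handling time per unit search time: 0.215×7.8 + 0.105×8.9 + 0.24×7.3 + 0.32×5.2 = 6.027.
Rate = 94.38/(1 + 6.027) = 13.43 kJ/min.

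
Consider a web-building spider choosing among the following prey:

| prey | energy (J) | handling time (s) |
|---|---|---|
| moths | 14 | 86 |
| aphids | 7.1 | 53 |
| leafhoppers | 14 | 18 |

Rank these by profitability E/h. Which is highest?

leafhoppers

In descending order of E/h:
leafhoppers: 14/18 = 0.778 J/s
moths: 14/86 = 0.163 J/s
aphids: 7.1/53 = 0.134 J/s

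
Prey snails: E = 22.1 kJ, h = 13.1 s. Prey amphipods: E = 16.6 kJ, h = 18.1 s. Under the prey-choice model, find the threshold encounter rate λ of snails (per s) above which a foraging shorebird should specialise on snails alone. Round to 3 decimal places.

At the threshold, the rate on snails alone equals the profitability of amphipods: λ·22.1/(1 + λ·13.1) = 16.6/18.1 = 0.9171.
Rearranging, λ(22.1 − 0.9171×13.1) = 0.9171, so λ = 0.9171/10.09 = 0.09093 per s.

0.091 per s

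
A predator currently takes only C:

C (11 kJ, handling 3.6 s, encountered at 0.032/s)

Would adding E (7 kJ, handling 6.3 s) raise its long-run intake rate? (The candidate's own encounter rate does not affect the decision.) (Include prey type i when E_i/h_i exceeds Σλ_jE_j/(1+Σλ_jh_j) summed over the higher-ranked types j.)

Yes

On C alone, R = ΣλE/(1+Σλh) = 0.352/1.115 = 0.3156 kJ/s.
E: E/h = 7/6.3 = 1.111 kJ/s.
1.111 > 0.3156, so adding E raises the average — include it.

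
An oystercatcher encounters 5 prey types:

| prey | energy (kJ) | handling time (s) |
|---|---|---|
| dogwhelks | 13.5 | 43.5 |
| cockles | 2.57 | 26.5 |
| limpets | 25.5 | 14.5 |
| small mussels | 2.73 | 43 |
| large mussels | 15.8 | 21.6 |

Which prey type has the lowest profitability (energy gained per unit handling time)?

small mussels

Profitability E/h (kJ/s): dogwhelks = 13.5/43.5 = 0.31, cockles = 2.57/26.5 = 0.097, limpets = 25.5/14.5 = 1.76, small mussels = 2.73/43 = 0.0635, large mussels = 15.8/21.6 = 0.731.
Ranked: limpets > large mussels > dogwhelks > cockles > small mussels.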